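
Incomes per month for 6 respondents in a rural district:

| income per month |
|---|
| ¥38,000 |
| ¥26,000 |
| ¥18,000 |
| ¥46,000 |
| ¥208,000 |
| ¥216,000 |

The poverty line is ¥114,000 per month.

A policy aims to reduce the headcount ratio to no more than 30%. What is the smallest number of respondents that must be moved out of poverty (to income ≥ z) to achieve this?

4 of the 6 respondents are poor, so H = 4/6 = 0.667.
A headcount ratio of at most 30% allows at most ⌊0.30 × 6⌋ = 1 poor respondents.
So at least 4 − 1 = 3 must be lifted.

3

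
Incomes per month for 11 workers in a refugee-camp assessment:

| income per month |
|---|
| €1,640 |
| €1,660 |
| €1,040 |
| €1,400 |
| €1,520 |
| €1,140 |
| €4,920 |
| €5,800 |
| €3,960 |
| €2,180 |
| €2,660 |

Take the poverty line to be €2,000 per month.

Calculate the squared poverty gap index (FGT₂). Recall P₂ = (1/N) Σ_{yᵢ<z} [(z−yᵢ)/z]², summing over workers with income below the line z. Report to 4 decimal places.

0.0567

Incomes under z: €1,040, €1,140, €1,400, €1,520, €1,640, €1,660 (q = 6 of N = 11).
Shortfall ratios: (2000−1040)/2000 = 0.4800; (2000−1140)/2000 = 0.4300; (2000−1400)/2000 = 0.3000; (2000−1520)/2000 = 0.2400; (2000−1640)/2000 = 0.1800; (2000−1660)/2000 = 0.1700.
Squared: 0.2304; 0.1849; 0.0900; 0.0576; 0.0324; 0.0289.
Sum = 0.624200; P₂ = 0.624200 / 11 = 0.0567.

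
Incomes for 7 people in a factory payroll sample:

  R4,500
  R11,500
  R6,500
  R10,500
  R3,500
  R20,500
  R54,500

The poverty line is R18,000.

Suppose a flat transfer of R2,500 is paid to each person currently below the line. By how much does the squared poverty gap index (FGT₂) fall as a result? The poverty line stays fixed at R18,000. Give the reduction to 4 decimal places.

Before: below the line — R3,500, R4,500, R6,500, R10,500, R11,500; squared poverty gap index (FGT₂) = 0.274802.
After the R2,500 transfer: below the line — R6,000, R7,000, R9,000, R13,000, R14,000; squared poverty gap index (FGT₂) = 0.170635.
Reduction = 0.274802 − 0.170635 = 0.1042.

0.1042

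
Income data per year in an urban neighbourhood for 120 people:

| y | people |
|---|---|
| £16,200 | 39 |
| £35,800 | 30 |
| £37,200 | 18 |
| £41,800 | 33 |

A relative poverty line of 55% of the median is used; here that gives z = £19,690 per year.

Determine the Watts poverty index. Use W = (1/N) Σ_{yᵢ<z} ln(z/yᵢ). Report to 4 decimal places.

0.0634

Incomes under z: 39×£16,200 (q = 39 of N = 120).
Log shortfalls: ln(19690/16200) = 0.1951 (×39).
W = 7.608886 / 120 = 0.0634.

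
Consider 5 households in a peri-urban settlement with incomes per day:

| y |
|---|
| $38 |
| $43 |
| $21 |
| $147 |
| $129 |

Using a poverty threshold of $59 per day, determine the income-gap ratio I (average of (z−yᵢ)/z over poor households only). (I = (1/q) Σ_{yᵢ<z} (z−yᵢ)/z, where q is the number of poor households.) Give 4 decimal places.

Below z: $21, $38, $43 (q = 3 of N = 5).
Relative gaps: 0.6441, 0.3559, 0.2712; sum = 1.271186.
I averages over the q = 3 poor units only: 1.271186 / 3 = 0.4237.

0.4237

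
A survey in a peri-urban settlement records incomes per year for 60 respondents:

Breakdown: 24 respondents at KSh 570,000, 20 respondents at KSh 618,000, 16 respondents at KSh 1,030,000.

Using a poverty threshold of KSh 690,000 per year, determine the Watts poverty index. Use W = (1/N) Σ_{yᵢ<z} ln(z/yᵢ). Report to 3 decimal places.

Below z: 24×KSh 570,000, 20×KSh 618,000 (q = 44 of N = 60).
Log shortfalls: ln(690000/570000) = 0.1911 (×24); ln(690000/618000) = 0.1102 (×20).
W = 6.789388 / 60 = 0.113.

0.113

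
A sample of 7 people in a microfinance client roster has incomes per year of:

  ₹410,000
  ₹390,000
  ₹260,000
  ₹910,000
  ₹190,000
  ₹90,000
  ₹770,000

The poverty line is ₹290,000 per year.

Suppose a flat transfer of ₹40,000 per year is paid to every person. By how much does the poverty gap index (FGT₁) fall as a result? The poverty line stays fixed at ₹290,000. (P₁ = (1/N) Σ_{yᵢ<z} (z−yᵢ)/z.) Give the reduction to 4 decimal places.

0.0542

Before: below the line — ₹90,000, ₹190,000, ₹260,000; poverty gap index (FGT₁) = 0.162562.
After the ₹40,000 transfer: below the line — ₹130,000, ₹230,000; poverty gap index (FGT₁) = 0.108374.
Reduction = 0.162562 − 0.108374 = 0.0542.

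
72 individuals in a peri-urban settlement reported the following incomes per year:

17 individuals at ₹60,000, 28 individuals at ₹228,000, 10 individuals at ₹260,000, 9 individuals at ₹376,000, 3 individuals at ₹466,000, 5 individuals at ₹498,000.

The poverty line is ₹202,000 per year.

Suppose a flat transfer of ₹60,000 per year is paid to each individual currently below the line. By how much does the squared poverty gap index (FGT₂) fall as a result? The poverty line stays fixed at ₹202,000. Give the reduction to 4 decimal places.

Before: below the line — 17×₹60,000; squared poverty gap index (FGT₂) = 0.116678.
After the ₹60,000 transfer: below the line — 17×₹120,000; squared poverty gap index (FGT₂) = 0.038908.
Reduction = 0.116678 − 0.038908 = 0.0778.

0.0778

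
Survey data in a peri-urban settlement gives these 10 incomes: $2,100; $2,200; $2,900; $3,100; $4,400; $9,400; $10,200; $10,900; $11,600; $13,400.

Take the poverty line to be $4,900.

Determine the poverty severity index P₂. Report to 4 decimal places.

0.0942

Below the line: $2,100, $2,200, $2,900, $3,100, $4,400 (q = 5 of N = 10).
Gap ratios (z−y)/z: (4900−2100)/4900 = 0.5714; (4900−2200)/4900 = 0.5510; (4900−2900)/4900 = 0.4082; (4900−3100)/4900 = 0.3673; (4900−4400)/4900 = 0.1020.
Squared: 0.3265; 0.3036; 0.1666; 0.1349; 0.0104.
Sum = 0.942107; P₂ = 0.942107 / 10 = 0.0942.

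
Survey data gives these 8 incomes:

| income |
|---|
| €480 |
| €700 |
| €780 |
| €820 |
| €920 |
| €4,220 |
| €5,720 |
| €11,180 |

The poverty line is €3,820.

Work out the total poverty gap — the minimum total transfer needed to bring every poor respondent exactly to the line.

Poor units: €480, €700, €780, €820, €920 (q = 5 of N = 8).
Individual gaps: 3820−480 = 3340; 3820−700 = 3120; 3820−780 = 3040; 3820−820 = 3000; 3820−920 = 2900.
Aggregate gap = €15,400.

€15,400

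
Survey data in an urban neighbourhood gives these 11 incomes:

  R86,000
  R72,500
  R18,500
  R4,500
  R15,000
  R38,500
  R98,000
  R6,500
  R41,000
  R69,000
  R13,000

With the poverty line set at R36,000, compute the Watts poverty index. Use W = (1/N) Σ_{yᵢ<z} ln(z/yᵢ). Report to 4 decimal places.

0.5774

Below the line: R4,500, R6,500, R13,000, R15,000, R18,500 (q = 5 of N = 11).
Log shortfalls: ln(36000/4500) = 2.0794; ln(36000/6500) = 1.7117; ln(36000/13000) = 1.0186; ln(36000/15000) = 0.8755; ln(36000/18500) = 0.6657.
W = 6.350945 / 11 = 0.5774.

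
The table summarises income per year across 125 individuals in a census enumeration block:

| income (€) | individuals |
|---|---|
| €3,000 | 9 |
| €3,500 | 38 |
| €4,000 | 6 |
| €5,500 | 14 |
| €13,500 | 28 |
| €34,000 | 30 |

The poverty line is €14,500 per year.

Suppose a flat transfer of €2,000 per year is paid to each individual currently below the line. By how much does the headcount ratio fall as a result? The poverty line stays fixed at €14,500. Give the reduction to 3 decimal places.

0.224

Before: below the line — 9×€3,000, 38×€3,500, 6×€4,000, 14×€5,500, 28×€13,500; headcount ratio = 0.76000.
After the €2,000 transfer: below the line — 9×€5,000, 38×€5,500, 6×€6,000, 14×€7,500; headcount ratio = 0.53600.
Reduction = 0.76000 − 0.53600 = 0.224.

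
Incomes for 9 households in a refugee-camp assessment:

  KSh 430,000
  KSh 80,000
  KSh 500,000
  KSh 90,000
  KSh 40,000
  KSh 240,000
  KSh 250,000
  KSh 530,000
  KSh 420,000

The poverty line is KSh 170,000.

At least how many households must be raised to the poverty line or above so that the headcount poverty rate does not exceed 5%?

3

Currently q = 3 of N = 9 are below the line (H = 0.333).
A headcount ratio of at most 5% allows at most ⌊0.05 × 9⌋ = 0 poor households.
So at least 3 − 0 = 3 must be lifted.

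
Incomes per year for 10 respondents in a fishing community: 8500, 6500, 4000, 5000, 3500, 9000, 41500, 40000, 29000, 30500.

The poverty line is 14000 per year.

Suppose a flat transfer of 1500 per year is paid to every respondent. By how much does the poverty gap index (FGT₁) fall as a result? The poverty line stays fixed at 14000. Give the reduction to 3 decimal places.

0.064

Before: below the line — 3500, 4000, 5000, 6500, 8500, 9000; poverty gap index (FGT₁) = 0.33929.
After the 1500 transfer: below the line — 5000, 5500, 6500, 8000, 10000, 10500; poverty gap index (FGT₁) = 0.27500.
Reduction = 0.33929 − 0.27500 = 0.064.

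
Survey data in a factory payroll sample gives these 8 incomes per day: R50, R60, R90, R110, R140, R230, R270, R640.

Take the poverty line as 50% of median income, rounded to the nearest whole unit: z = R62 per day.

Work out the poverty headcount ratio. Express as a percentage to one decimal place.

2 of the 8 households have income below R62.
H = 2/8 = 25.0%.

25.0%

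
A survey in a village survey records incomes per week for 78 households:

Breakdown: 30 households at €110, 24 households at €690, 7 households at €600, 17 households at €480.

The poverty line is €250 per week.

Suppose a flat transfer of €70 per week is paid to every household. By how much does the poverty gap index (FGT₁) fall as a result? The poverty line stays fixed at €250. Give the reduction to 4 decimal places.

0.1077

Before: below the line — 30×€110; poverty gap index (FGT₁) = 0.215385.
After the €70 transfer: below the line — 30×€180; poverty gap index (FGT₁) = 0.107692.
Reduction = 0.215385 − 0.107692 = 0.1077.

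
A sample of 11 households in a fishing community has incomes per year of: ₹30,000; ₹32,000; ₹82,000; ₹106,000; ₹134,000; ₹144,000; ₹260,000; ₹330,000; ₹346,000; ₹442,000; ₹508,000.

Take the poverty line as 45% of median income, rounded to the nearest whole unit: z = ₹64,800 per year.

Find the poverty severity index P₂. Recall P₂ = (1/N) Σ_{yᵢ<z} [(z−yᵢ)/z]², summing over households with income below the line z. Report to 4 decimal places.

Below the line: ₹30,000, ₹32,000 (q = 2 of N = 11).
Shortfall ratios: (64800−30000)/64800 = 0.5370; (64800−32000)/64800 = 0.5062.
Squared: 0.2884; 0.2562.
Sum = 0.544620; P₂ = 0.544620 / 11 = 0.0495.

0.0495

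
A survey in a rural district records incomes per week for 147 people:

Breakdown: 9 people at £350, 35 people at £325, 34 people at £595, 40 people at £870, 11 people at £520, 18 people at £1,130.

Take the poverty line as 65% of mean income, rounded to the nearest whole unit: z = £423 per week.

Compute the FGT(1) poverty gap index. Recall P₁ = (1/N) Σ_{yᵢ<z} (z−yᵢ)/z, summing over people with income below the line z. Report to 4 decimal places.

Incomes under z: 35×£325, 9×£350 (q = 44 of N = 147).
Gap ratios (z−y)/z: (423−325)/423 = 0.2317 (×35); (423−350)/423 = 0.1726 (×9).
Σ = 9.661939. Dividing by the full population N = 147 gives P₁ = 0.0657.

0.0657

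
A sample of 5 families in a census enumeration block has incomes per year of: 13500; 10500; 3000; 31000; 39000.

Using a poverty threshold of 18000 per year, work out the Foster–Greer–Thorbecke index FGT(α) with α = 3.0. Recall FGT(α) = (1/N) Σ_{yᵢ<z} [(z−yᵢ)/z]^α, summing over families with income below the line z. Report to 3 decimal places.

Incomes under z: 3000, 10500, 13500 (q = 3 of N = 5).
Shortfall ratios: (18000−3000)/18000 = 0.8333; (18000−10500)/18000 = 0.4167; (18000−13500)/18000 = 0.2500.
Raised to α = 3.0: 0.57870; 0.07234; 0.01562.
Sum = 0.666667; FGT(3.0) = 0.666667 / 5 = 0.133.

0.133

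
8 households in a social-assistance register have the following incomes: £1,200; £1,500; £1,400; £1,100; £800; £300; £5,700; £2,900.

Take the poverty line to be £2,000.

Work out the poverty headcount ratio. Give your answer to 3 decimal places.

6 of the 8 households have income below £2,000.
H = 6/8 = 0.750.

0.750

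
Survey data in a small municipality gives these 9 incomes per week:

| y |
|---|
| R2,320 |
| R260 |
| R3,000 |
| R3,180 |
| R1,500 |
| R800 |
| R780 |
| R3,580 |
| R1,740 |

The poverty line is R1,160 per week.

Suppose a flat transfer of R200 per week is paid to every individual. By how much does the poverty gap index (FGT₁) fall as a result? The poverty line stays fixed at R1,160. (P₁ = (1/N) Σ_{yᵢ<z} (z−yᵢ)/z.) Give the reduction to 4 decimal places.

Before: below the line — R260, R780, R800; poverty gap index (FGT₁) = 0.157088.
After the R200 transfer: below the line — R460, R980, R1,000; poverty gap index (FGT₁) = 0.099617.
Reduction = 0.157088 − 0.099617 = 0.0575.

0.0575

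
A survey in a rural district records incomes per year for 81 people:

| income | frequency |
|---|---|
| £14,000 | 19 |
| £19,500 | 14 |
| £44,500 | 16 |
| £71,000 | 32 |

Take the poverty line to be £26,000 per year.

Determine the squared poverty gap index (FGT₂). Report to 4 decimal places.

0.0608

Below the line: 19×£14,000, 14×£19,500 (q = 33 of N = 81).
Relative gaps: (26000−14000)/26000 = 0.4615 (×19); (26000−19500)/26000 = 0.2500 (×14).
Squared: 0.2130 (×19); 0.0625 (×14).
Sum = 4.922337; P₂ = 4.922337 / 81 = 0.0608.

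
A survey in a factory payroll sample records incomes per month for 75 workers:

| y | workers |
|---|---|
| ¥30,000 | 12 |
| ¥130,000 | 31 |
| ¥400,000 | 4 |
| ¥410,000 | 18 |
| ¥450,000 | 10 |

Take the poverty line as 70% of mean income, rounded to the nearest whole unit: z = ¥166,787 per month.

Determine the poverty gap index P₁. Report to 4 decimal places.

Below z: 12×¥30,000, 31×¥130,000 (q = 43 of N = 75).
Gap ratios (z−y)/z: (166787−30000)/166787 = 0.8201 (×12); (166787−130000)/166787 = 0.2206 (×31).
Σ = 16.679004. Dividing by the full population N = 75 gives P₁ = 0.2224.

0.2224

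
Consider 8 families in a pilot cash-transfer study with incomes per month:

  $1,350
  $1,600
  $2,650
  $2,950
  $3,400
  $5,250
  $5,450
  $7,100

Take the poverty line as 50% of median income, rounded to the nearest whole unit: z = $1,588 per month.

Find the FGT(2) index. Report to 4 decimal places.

Below z: $1,350 (q = 1 of N = 8).
Normalized shortfalls: (1588−1350)/1588 = 0.1499.
Squared: 0.0225.
Sum = 0.022462; P₂ = 0.022462 / 8 = 0.0028.

0.0028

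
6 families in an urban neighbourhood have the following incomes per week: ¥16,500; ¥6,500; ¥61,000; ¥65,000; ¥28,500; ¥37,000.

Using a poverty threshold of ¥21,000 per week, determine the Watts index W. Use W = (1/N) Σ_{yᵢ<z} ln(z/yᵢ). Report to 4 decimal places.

Below z: ¥6,500, ¥16,500 (q = 2 of N = 6).
Log shortfalls: ln(21000/6500) = 1.1727; ln(21000/16500) = 0.2412.
W = 1.413882 / 6 = 0.2356.

0.2356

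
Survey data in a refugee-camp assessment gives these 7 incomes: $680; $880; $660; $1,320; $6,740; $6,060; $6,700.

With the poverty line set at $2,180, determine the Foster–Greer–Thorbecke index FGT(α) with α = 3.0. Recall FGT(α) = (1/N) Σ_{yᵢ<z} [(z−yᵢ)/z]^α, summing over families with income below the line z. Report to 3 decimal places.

Below z: $660, $680, $880, $1,320 (q = 4 of N = 7).
Gap ratios (z−y)/z: (2180−660)/2180 = 0.6972; (2180−680)/2180 = 0.6881; (2180−880)/2180 = 0.5963; (2180−1320)/2180 = 0.3945.
Raised to α = 3.0: 0.33897; 0.32576; 0.21206; 0.06139.
Sum = 0.938190; FGT(3.0) = 0.938190 / 7 = 0.134.

0.134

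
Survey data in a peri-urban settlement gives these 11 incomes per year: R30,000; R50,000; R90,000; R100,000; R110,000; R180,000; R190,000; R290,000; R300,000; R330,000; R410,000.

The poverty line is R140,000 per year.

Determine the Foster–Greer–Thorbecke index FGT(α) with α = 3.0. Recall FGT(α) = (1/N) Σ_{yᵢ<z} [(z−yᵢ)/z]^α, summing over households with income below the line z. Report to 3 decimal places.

Below the line: R30,000, R50,000, R90,000, R100,000, R110,000 (q = 5 of N = 11).
Shortfall ratios: (140000−30000)/140000 = 0.7857; (140000−50000)/140000 = 0.6429; (140000−90000)/140000 = 0.3571; (140000−100000)/140000 = 0.2857; (140000−110000)/140000 = 0.2143.
Raised to α = 3.0: 0.48506; 0.26567; 0.04555; 0.02332; 0.00984.
Sum = 0.829446; FGT(3.0) = 0.829446 / 11 = 0.075.

0.075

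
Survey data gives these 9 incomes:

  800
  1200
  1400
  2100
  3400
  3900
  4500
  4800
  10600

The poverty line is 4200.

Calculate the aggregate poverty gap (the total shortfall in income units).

12400

Below z: 800, 1200, 1400, 2100, 3400, 3900 (q = 6 of N = 9).
Individual gaps: 4200−800 = 3400; 4200−1200 = 3000; 4200−1400 = 2800; 4200−2100 = 2100; 4200−3400 = 800; 4200−3900 = 300.
Aggregate gap = 12400.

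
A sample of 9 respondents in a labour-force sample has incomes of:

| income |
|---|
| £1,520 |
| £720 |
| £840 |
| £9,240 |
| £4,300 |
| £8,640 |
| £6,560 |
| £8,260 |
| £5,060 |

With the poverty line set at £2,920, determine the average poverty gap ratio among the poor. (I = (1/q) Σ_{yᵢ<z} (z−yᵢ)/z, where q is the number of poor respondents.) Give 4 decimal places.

Below z: £720, £840, £1,520 (q = 3 of N = 9).
Shortfall ratios (z−y)/z: 0.7534, 0.7123, 0.4795; sum = 1.945205.
The income-gap ratio divides by q (the poor only): 1.945205 / 3 = 0.6484.

0.6484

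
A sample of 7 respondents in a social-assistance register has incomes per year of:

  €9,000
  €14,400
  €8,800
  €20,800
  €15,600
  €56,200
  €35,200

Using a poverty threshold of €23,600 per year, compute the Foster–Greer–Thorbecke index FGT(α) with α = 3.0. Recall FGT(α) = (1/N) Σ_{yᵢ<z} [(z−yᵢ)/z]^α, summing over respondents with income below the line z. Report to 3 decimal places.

Below z: €8,800, €9,000, €14,400, €15,600, €20,800 (q = 5 of N = 7).
Normalized shortfalls: (23600−8800)/23600 = 0.6271; (23600−9000)/23600 = 0.6186; (23600−14400)/23600 = 0.3898; (23600−15600)/23600 = 0.3390; (23600−20800)/23600 = 0.1186.
Raised to α = 3.0: 0.24663; 0.23677; 0.05924; 0.03895; 0.00167.
Sum = 0.583264; FGT(3.0) = 0.583264 / 7 = 0.083.

0.083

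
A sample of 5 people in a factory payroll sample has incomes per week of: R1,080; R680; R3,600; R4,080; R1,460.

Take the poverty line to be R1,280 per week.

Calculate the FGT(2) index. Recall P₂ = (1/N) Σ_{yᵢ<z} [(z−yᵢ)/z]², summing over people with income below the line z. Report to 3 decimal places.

Incomes under z: R680, R1,080 (q = 2 of N = 5).
Normalized shortfalls: (1280−680)/1280 = 0.4688; (1280−1080)/1280 = 0.1562.
Squared: 0.2197; 0.0244.
Sum = 0.244141; P₂ = 0.244141 / 5 = 0.049.

0.049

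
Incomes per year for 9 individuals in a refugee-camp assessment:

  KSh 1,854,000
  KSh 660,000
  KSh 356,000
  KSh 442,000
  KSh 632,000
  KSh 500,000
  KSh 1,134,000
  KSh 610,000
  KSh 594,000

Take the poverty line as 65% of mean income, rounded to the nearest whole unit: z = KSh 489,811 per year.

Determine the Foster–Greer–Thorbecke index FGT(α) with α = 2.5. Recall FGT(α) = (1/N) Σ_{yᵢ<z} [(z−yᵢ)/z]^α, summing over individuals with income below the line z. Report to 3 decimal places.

0.005

Below z: KSh 356,000, KSh 442,000 (q = 2 of N = 9).
Gap ratios (z−y)/z: (489811−356000)/489811 = 0.2732; (489811−442000)/489811 = 0.0976.
Raised to α = 2.5: 0.03901; 0.00298.
Sum = 0.041985; FGT(2.5) = 0.041985 / 9 = 0.005.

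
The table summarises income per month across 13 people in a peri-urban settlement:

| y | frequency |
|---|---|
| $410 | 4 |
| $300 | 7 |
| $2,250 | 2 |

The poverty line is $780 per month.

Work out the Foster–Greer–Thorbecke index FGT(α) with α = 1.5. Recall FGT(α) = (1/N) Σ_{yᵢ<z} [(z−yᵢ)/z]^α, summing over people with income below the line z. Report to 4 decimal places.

0.3605

Poor units: 7×$300, 4×$410 (q = 11 of N = 13).
Relative gaps: (780−300)/780 = 0.6154 (×7); (780−410)/780 = 0.4744 (×4).
Raised to α = 1.5: 0.48275 (×7); 0.32671 (×4).
Sum = 4.686067; FGT(1.5) = 4.686067 / 13 = 0.3605.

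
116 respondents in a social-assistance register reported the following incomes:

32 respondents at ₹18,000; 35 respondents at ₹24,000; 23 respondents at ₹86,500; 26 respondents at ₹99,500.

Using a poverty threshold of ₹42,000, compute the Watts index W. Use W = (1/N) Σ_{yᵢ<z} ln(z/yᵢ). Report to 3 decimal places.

0.403

Incomes under z: 32×₹18,000, 35×₹24,000 (q = 67 of N = 116).
Log shortfalls: ln(42000/18000) = 0.8473 (×32); ln(42000/24000) = 0.5596 (×35).
W = 46.700084 / 116 = 0.403.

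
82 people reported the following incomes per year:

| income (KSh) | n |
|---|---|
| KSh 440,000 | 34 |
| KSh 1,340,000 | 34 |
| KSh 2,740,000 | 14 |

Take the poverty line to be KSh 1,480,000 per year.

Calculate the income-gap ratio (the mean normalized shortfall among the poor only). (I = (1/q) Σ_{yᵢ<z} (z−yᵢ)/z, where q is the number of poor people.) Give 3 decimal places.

Incomes under z: 34×KSh 440,000, 34×KSh 1,340,000 (q = 68 of N = 82).
Relative gaps: 0.7027 (×34), 0.0946 (×34); sum = 27.108108.
The income-gap ratio divides by q (the poor only): 27.108108 / 68 = 0.399.

0.399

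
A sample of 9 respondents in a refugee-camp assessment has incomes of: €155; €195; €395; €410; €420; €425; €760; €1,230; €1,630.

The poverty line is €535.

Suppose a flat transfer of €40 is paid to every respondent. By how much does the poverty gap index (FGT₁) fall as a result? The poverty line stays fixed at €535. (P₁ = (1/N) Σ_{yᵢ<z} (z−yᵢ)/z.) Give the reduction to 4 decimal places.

Before: below the line — €155, €195, €395, €410, €420, €425; poverty gap index (FGT₁) = 0.251298.
After the €40 transfer: below the line — €195, €235, €435, €450, €460, €465; poverty gap index (FGT₁) = 0.201454.
Reduction = 0.251298 − 0.201454 = 0.0498.

0.0498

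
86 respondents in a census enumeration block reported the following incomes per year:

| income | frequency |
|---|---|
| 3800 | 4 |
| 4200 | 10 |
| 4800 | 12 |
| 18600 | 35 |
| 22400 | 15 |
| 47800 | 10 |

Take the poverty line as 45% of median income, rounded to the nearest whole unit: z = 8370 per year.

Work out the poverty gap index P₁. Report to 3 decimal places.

0.143

Below the line: 4×3800, 10×4200, 12×4800 (q = 26 of N = 86).
Shortfall ratios: (8370−3800)/8370 = 0.5460 (×4); (8370−4200)/8370 = 0.4982 (×10); (8370−4800)/8370 = 0.4265 (×12).
Sum of shortfalls = 12.284349; P₁ averages over all N: 12.284349 / 86 = 0.143.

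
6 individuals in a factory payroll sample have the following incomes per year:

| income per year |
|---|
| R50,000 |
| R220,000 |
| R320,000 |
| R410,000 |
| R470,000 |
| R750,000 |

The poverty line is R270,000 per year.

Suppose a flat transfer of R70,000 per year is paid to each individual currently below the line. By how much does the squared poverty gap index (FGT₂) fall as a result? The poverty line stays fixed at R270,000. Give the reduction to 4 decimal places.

0.0649

Before: below the line — R50,000, R220,000; squared poverty gap index (FGT₂) = 0.116369.
After the R70,000 transfer: below the line — R120,000; squared poverty gap index (FGT₂) = 0.051440.
Reduction = 0.116369 − 0.051440 = 0.0649.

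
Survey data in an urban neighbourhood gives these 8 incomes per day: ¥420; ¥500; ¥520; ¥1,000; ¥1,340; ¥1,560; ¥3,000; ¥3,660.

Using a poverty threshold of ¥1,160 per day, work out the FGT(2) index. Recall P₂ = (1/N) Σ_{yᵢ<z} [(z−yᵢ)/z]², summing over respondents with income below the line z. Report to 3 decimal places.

Poor units: ¥420, ¥500, ¥520, ¥1,000 (q = 4 of N = 8).
Shortfall ratios: (1160−420)/1160 = 0.6379; (1160−500)/1160 = 0.5690; (1160−520)/1160 = 0.5517; (1160−1000)/1160 = 0.1379.
Squared: 0.4070; 0.3237; 0.3044; 0.0190.
Sum = 1.054102; P₂ = 1.054102 / 8 = 0.132.

0.132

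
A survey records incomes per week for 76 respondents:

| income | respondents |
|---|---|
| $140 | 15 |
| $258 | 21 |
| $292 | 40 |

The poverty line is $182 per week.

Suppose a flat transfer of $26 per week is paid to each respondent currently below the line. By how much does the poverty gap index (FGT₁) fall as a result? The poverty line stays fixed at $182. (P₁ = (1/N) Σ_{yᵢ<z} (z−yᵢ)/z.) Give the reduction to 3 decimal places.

Before: below the line — 15×$140; poverty gap index (FGT₁) = 0.04555.
After the $26 transfer: below the line — 15×$166; poverty gap index (FGT₁) = 0.01735.
Reduction = 0.04555 − 0.01735 = 0.028.

0.028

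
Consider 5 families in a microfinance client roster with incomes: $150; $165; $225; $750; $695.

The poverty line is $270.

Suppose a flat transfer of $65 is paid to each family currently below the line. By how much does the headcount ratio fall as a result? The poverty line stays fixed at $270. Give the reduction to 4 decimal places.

0.2000

Before: below the line — $150, $165, $225; headcount ratio = 0.600000.
After the $65 transfer: below the line — $215, $230; headcount ratio = 0.400000.
Reduction = 0.600000 − 0.400000 = 0.2000.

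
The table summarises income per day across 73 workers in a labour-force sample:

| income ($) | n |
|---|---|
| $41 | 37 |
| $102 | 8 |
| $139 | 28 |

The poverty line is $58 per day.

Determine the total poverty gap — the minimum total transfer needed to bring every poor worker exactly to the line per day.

$629

Below z: 37×$41 (q = 37 of N = 73).
Individual gaps: 37×(58−41) = 629.
Aggregate gap = $629.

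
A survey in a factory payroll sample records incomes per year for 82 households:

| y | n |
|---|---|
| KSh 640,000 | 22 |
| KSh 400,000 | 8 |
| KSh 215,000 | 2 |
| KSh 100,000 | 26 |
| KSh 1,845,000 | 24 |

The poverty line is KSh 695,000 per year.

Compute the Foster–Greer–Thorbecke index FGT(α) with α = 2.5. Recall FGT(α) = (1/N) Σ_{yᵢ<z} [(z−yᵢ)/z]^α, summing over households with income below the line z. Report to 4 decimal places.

0.2366

Below z: 26×KSh 100,000, 2×KSh 215,000, 8×KSh 400,000, 22×KSh 640,000 (q = 58 of N = 82).
Relative gaps: (695000−100000)/695000 = 0.8561 (×26); (695000−215000)/695000 = 0.6906 (×2); (695000−400000)/695000 = 0.4245 (×8); (695000−640000)/695000 = 0.0791 (×22).
Raised to α = 2.5: 0.67816 (×26); 0.39641 (×2); 0.11738 (×8); 0.00176 (×22).
Sum = 19.402698; FGT(2.5) = 19.402698 / 82 = 0.2366.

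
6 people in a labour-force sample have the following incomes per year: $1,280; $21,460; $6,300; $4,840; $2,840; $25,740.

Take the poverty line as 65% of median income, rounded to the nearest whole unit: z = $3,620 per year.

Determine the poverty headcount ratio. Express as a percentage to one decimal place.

33.3%

2 of the 6 people have income below $3,620.
H = 2/6 = 33.3%.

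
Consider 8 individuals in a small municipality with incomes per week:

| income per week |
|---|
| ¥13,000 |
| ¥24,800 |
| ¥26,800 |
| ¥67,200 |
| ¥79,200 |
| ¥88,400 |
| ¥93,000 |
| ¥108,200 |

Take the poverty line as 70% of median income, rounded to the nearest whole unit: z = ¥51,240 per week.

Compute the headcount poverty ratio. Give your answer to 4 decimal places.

3 of the 8 individuals have income below ¥51,240.
H = 3/8 = 0.3750.

0.3750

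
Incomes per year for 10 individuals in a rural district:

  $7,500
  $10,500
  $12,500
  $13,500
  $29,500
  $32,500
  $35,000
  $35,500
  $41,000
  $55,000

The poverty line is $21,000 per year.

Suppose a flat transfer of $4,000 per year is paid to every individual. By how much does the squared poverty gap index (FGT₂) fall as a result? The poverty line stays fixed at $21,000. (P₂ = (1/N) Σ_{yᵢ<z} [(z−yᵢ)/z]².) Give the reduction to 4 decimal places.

0.0580

Before: below the line — $7,500, $10,500, $12,500, $13,500; squared poverty gap index (FGT₂) = 0.095465.
After the $4,000 transfer: below the line — $11,500, $14,500, $16,500, $17,500; squared poverty gap index (FGT₂) = 0.037415.
Reduction = 0.095465 − 0.037415 = 0.0580.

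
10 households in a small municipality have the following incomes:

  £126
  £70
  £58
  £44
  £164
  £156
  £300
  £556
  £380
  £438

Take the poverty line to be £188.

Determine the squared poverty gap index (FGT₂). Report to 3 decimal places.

0.161

Incomes under z: £44, £58, £70, £126, £156, £164 (q = 6 of N = 10).
Shortfall ratios: (188−44)/188 = 0.7660; (188−58)/188 = 0.6915; (188−70)/188 = 0.6277; (188−126)/188 = 0.3298; (188−156)/188 = 0.1702; (188−164)/188 = 0.1277.
Squared: 0.5867; 0.4782; 0.3940; 0.1088; 0.0290; 0.0163.
Sum = 1.612834; P₂ = 1.612834 / 10 = 0.161.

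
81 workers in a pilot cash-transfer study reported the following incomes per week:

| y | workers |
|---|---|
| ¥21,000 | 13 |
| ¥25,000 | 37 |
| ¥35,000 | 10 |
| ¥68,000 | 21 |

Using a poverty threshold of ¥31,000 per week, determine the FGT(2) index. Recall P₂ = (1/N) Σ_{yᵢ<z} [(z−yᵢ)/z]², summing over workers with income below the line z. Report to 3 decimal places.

0.034

Poor units: 13×¥21,000, 37×¥25,000 (q = 50 of N = 81).
Shortfall ratios: (31000−21000)/31000 = 0.3226 (×13); (31000−25000)/31000 = 0.1935 (×37).
Squared: 0.1041 (×13); 0.0375 (×37).
Sum = 2.738814; P₂ = 2.738814 / 81 = 0.034.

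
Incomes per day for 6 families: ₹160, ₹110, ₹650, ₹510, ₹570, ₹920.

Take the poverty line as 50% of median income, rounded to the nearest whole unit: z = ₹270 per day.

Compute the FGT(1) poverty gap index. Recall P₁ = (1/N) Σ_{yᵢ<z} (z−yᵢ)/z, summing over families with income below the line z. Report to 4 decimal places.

Poor units: ₹110, ₹160 (q = 2 of N = 6).
Shortfall ratios: (270−110)/270 = 0.5926; (270−160)/270 = 0.4074.
Sum of shortfalls = 1.000000; P₁ averages over all N: 1.000000 / 6 = 0.1667.

0.1667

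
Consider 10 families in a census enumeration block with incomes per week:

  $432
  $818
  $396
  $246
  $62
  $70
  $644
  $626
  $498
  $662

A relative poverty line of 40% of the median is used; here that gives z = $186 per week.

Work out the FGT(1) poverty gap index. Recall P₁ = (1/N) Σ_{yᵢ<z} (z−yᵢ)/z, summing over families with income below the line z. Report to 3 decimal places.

Below z: $62, $70 (q = 2 of N = 10).
Shortfall ratios: (186−62)/186 = 0.6667; (186−70)/186 = 0.6237.
Σ = 1.290323. Dividing by the full population N = 10 gives P₁ = 0.129.

0.129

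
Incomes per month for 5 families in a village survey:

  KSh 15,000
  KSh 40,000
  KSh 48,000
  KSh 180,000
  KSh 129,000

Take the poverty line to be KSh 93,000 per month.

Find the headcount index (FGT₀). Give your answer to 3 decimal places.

3 of the 5 families have income below KSh 93,000.
H = 3/5 = 0.600.

0.600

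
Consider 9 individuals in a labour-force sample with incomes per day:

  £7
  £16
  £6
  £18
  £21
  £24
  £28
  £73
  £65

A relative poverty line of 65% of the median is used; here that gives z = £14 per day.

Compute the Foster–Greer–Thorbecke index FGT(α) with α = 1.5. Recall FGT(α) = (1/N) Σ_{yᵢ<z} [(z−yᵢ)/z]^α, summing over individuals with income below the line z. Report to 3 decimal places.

Below the line: £6, £7 (q = 2 of N = 9).
Normalized shortfalls: (14−6)/14 = 0.5714; (14−7)/14 = 0.5000.
Raised to α = 1.5: 0.43196; 0.35355.
Sum = 0.785513; FGT(1.5) = 0.785513 / 9 = 0.087.

0.087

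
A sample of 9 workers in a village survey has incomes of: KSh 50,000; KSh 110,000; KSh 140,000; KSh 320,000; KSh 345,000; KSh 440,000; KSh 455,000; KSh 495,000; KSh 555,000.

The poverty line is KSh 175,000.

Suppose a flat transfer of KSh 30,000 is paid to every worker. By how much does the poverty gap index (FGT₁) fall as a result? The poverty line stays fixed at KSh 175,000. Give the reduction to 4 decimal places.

0.0571

Before: below the line — KSh 50,000, KSh 110,000, KSh 140,000; poverty gap index (FGT₁) = 0.142857.
After the KSh 30,000 transfer: below the line — KSh 80,000, KSh 140,000, KSh 170,000; poverty gap index (FGT₁) = 0.085714.
Reduction = 0.142857 − 0.085714 = 0.0571.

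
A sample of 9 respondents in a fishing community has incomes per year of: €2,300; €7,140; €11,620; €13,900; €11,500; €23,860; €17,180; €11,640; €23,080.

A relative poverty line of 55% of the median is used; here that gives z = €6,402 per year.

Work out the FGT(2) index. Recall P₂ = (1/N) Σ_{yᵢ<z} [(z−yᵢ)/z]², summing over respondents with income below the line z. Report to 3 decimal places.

0.046

Incomes under z: €2,300 (q = 1 of N = 9).
Normalized shortfalls: (6402−2300)/6402 = 0.6407.
Squared: 0.4105.
Sum = 0.410544; P₂ = 0.410544 / 9 = 0.046.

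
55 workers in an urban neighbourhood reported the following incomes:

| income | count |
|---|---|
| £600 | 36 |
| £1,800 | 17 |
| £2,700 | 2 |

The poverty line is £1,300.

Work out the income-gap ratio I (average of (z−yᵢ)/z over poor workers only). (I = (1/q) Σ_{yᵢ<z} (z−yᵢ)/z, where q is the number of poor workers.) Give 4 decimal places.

Below z: 36×£600 (q = 36 of N = 55).
Relative gaps: 0.5385 (×36); sum = 19.384615.
I averages over the q = 36 poor units only: 19.384615 / 36 = 0.5385.

0.5385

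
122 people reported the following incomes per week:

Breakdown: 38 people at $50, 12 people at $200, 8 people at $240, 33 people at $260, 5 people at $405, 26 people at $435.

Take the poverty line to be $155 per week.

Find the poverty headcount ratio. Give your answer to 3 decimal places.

38 of the 122 people have income below $155.
H = 38/122 = 0.311.

0.311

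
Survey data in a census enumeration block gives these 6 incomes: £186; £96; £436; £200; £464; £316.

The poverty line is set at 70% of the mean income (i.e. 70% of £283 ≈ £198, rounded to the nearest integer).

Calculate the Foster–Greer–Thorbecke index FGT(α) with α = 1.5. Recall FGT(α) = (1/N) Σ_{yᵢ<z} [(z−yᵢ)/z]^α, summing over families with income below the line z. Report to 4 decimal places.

0.0641

Incomes under z: £96, £186 (q = 2 of N = 6).
Shortfall ratios: (198−96)/198 = 0.5152; (198−186)/198 = 0.0606.
Raised to α = 1.5: 0.36975; 0.01492.
Sum = 0.384665; FGT(1.5) = 0.384665 / 6 = 0.0641.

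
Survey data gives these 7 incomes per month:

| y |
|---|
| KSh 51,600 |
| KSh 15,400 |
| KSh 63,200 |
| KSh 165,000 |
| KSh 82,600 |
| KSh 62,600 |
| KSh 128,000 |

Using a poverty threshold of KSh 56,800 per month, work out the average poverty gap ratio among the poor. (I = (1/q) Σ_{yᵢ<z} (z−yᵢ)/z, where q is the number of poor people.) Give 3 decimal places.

0.410

Below z: KSh 15,400, KSh 51,600 (q = 2 of N = 7).
Relative gaps: 0.7289, 0.0915; sum = 0.820423.
The income-gap ratio divides by q (the poor only): 0.820423 / 2 = 0.410.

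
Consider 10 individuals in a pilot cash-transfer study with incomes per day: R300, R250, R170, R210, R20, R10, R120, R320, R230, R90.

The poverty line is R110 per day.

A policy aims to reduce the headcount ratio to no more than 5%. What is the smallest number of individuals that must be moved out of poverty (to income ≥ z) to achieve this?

Currently q = 3 of N = 10 are below the line (H = 0.300).
A headcount ratio of at most 5% allows at most ⌊0.05 × 10⌋ = 0 poor individuals.
So at least 3 − 0 = 3 must be lifted.

3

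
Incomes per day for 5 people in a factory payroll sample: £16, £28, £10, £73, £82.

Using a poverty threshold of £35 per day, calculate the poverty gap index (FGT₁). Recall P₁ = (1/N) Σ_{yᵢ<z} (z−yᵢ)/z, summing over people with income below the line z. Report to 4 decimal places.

Poor units: £10, £16, £28 (q = 3 of N = 5).
Normalized shortfalls: (35−10)/35 = 0.7143; (35−16)/35 = 0.5429; (35−28)/35 = 0.2000.
Sum of shortfalls = 1.457143; P₁ averages over all N: 1.457143 / 5 = 0.2914.

0.2914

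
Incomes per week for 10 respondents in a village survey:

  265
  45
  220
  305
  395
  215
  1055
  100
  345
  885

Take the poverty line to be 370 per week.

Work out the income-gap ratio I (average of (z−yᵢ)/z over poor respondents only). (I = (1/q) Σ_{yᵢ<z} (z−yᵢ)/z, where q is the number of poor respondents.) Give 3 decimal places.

0.423

Below z: 45, 100, 215, 220, 265, 305, 345 (q = 7 of N = 10).
Relative gaps: 0.8784, 0.7297, 0.4189, 0.4054, 0.2838, 0.1757, 0.0676; sum = 2.959459.
The income-gap ratio divides by q (the poor only): 2.959459 / 7 = 0.423.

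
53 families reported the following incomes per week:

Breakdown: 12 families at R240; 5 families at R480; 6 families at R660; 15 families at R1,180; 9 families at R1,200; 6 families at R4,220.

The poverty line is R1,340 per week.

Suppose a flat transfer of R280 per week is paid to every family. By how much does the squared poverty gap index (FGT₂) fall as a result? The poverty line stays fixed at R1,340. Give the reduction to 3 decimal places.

0.114

Before: below the line — 12×R240, 5×R480, 6×R660, 15×R1,180, 9×R1,200; squared poverty gap index (FGT₂) = 0.22647.
After the R280 transfer: below the line — 12×R520, 5×R760, 6×R940; squared poverty gap index (FGT₂) = 0.11255.
Reduction = 0.22647 − 0.11255 = 0.114.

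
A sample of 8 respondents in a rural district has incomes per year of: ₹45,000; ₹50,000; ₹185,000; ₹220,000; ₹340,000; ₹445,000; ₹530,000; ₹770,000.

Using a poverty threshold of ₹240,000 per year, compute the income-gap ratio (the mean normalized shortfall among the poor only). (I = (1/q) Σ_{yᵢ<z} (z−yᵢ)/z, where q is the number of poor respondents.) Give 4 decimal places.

0.4792

Below z: ₹45,000, ₹50,000, ₹185,000, ₹220,000 (q = 4 of N = 8).
Shortfall ratios (z−y)/z: 0.8125, 0.7917, 0.2292, 0.0833; sum = 1.916667.
The income-gap ratio divides by q (the poor only): 1.916667 / 4 = 0.4792.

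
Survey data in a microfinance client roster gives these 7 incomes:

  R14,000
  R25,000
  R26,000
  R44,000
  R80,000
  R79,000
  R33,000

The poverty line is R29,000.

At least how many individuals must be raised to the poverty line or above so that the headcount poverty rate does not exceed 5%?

3

Currently q = 3 of N = 7 are below the line (H = 0.429).
A headcount ratio of at most 5% allows at most ⌊0.05 × 7⌋ = 0 poor individuals.
So at least 3 − 0 = 3 must be lifted.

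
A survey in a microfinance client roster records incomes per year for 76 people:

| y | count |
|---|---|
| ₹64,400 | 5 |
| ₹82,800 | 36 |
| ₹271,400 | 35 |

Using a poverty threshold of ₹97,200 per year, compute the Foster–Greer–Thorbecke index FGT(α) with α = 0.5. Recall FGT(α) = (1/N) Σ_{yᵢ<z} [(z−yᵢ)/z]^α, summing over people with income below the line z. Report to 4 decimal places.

0.2205

Below z: 5×₹64,400, 36×₹82,800 (q = 41 of N = 76).
Normalized shortfalls: (97200−64400)/97200 = 0.3374 (×5); (97200−82800)/97200 = 0.1481 (×36).
Raised to α = 0.5: 0.58090 (×5); 0.38490 (×36).
Sum = 16.760923; FGT(0.5) = 16.760923 / 76 = 0.2205.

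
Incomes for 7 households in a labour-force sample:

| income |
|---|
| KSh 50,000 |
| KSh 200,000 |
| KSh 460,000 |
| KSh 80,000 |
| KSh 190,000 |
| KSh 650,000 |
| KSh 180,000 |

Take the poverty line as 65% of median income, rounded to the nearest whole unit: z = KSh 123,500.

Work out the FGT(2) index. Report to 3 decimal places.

0.068

Below the line: KSh 50,000, KSh 80,000 (q = 2 of N = 7).
Relative gaps: (123500−50000)/123500 = 0.5951; (123500−80000)/123500 = 0.3522.
Squared: 0.3542; 0.1241.
Sum = 0.478257; P₂ = 0.478257 / 7 = 0.068.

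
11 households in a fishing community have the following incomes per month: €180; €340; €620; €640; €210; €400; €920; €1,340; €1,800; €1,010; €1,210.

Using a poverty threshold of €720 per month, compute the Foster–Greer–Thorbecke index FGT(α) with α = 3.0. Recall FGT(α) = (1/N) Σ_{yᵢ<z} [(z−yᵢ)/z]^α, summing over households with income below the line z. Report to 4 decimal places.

Poor units: €180, €210, €340, €400, €620, €640 (q = 6 of N = 11).
Shortfall ratios: (720−180)/720 = 0.7500; (720−210)/720 = 0.7083; (720−340)/720 = 0.5278; (720−400)/720 = 0.4444; (720−620)/720 = 0.1389; (720−640)/720 = 0.1111.
Raised to α = 3.0: 0.42188; 0.35540; 0.14701; 0.08779; 0.00268; 0.00137.
Sum = 1.016126; FGT(3.0) = 1.016126 / 11 = 0.0924.

0.0924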